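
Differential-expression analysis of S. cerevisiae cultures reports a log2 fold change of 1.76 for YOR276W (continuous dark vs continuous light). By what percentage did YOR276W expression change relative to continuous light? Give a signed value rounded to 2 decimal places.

238.70%

Fold change = 2^(1.76) = 3.3870
Percent change = (FC − 1) × 100% = (3.3870 − 1) × 100 = 238.70%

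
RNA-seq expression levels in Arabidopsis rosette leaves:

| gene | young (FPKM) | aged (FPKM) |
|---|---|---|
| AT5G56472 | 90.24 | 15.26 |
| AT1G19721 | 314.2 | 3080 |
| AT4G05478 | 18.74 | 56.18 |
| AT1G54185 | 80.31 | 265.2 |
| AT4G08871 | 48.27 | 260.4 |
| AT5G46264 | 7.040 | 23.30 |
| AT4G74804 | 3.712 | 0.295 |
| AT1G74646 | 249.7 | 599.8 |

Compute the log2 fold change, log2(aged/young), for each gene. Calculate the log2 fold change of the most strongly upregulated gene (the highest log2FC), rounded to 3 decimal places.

3.293

log2(15.26/90.24) = -2.564  (AT5G56472)
log2(3080/314.2) = 3.293  (AT1G19721)
log2(56.18/18.74) = 1.584  (AT4G05478)
log2(265.2/80.31) = 1.723  (AT1G54185)
log2(260.4/48.27) = 2.432  (AT4G08871)
log2(23.30/7.040) = 1.727  (AT5G46264)
log2(0.295/3.712) = -3.653  (AT4G74804)
log2(599.8/249.7) = 1.264  (AT1G74646)
AT1G19721 is most strongly upregulated.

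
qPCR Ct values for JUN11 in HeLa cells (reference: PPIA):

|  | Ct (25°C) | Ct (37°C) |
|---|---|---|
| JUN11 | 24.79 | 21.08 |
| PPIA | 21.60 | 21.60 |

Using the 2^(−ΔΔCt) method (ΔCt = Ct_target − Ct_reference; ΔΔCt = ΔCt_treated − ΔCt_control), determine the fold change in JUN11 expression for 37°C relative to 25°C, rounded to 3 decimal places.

ΔCt(25°C) = 24.790 − 21.600 = 3.190
ΔCt(37°C) = 21.080 − 21.600 = -0.520
ΔΔCt = -0.520 − 3.190 = -3.710
Fold change = 2^(−(-3.710)) = 2^3.710 = 13.0864

13.086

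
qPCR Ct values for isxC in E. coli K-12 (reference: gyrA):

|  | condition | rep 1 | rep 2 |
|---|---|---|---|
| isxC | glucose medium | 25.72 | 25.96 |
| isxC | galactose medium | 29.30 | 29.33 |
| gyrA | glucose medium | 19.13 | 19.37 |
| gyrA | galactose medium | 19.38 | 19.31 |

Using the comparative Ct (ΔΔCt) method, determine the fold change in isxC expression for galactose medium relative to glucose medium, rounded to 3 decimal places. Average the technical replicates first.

Mean Ct: isxC glucose medium 25.840; isxC galactose medium 29.315; gyrA glucose medium 19.250; gyrA galactose medium 19.345
ΔCt(glucose medium) = 25.840 − 19.250 = 6.590
ΔCt(galactose medium) = 29.315 − 19.345 = 9.970
ΔΔCt = 9.970 − 6.590 = 3.380
Fold change = 2^(−3.380) = 0.0961

0.096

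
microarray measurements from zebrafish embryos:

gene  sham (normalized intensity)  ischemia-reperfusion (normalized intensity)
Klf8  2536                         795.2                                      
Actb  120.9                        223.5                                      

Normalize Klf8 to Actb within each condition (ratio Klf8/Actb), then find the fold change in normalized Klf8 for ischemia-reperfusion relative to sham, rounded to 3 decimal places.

Klf8/Actb (sham) = 2536 / 120.9 = 20.976
Klf8/Actb (ischemia-reperfusion) = 795.2 / 223.5 = 3.5579
Fold change = 3.5579 / 20.976 = 0.1696

0.170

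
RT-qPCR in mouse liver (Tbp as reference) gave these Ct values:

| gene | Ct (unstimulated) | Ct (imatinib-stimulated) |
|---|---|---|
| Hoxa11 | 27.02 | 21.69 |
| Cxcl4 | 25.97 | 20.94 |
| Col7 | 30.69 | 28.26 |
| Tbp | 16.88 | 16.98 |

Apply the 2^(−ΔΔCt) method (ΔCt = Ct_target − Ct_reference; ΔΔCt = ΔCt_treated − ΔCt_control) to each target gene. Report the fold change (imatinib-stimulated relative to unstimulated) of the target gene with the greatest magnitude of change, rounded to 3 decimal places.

Hoxa11: ΔΔCt = (21.69−16.98) − (27.02−16.88) = 4.71 − 10.14 = -5.43; fold change = 2^5.43 = 43.111
Cxcl4: ΔΔCt = (20.94−16.98) − (25.97−16.88) = 3.96 − 9.09 = -5.13; fold change = 2^5.13 = 35.017
Col7: ΔΔCt = (28.26−16.98) − (30.69−16.88) = 11.28 − 13.81 = -2.53; fold change = 2^2.53 = 5.776
Hoxa11 has the largest |ΔΔCt| = 5.43.

43.111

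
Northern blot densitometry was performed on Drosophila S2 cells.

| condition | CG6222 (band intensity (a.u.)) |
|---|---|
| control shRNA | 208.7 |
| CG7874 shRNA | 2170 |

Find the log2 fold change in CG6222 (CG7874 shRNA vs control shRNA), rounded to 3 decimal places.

3.378

Fold change = 2170 / 208.7 = 10.3977
log2(10.3977) = 3.3782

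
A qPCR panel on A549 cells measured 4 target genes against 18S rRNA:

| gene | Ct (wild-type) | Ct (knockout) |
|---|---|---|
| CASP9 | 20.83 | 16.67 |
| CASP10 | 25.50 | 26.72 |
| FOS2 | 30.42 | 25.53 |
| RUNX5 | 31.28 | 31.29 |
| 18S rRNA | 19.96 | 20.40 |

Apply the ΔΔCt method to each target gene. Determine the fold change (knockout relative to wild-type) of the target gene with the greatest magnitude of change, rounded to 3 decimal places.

CASP9: ΔΔCt = (16.67−20.40) − (20.83−19.96) = -3.73 − 0.87 = -4.60; fold change = 2^4.60 = 24.251
CASP10: ΔΔCt = (26.72−20.40) − (25.50−19.96) = 6.32 − 5.54 = 0.78; fold change = 2^-0.78 = 0.582
FOS2: ΔΔCt = (25.53−20.40) − (30.42−19.96) = 5.13 − 10.46 = -5.33; fold change = 2^5.33 = 40.224
RUNX5: ΔΔCt = (31.29−20.40) − (31.28−19.96) = 10.89 − 11.32 = -0.43; fold change = 2^0.43 = 1.347
FOS2 has the largest |ΔΔCt| = 5.33.

40.224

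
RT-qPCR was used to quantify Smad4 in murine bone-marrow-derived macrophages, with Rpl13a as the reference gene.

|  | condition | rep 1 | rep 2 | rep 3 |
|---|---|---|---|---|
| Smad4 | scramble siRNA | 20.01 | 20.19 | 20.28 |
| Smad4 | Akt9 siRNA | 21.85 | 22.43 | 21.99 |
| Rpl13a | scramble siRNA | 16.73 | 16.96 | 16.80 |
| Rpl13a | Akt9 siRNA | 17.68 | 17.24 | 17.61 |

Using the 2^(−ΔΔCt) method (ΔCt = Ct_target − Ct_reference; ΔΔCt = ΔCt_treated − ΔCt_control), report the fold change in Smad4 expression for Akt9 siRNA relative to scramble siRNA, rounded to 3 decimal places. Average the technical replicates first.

0.420

Mean Ct: Smad4 scramble siRNA 20.160; Smad4 Akt9 siRNA 22.090; Rpl13a scramble siRNA 16.830; Rpl13a Akt9 siRNA 17.510
ΔCt(scramble siRNA) = 20.160 − 16.830 = 3.330
ΔCt(Akt9 siRNA) = 22.090 − 17.510 = 4.580
ΔΔCt = 4.580 − 3.330 = 1.250
Fold change = 2^(−1.250) = 0.4204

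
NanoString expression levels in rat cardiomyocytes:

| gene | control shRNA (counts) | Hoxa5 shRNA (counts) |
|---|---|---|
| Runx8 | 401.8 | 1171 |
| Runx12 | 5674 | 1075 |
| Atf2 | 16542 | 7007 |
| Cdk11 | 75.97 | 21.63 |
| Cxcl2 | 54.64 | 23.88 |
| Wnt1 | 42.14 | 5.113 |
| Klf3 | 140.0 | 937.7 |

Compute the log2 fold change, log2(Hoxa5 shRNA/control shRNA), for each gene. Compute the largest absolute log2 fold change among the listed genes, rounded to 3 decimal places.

3.043

log2(1171/401.8) = 1.543  (Runx8)
log2(1075/5674) = -2.400  (Runx12)
log2(7007/16542) = -1.239  (Atf2)
log2(21.63/75.97) = -1.812  (Cdk11)
log2(23.88/54.64) = -1.194  (Cxcl2)
log2(5.113/42.14) = -3.043  (Wnt1)
log2(937.7/140.0) = 2.744  (Klf3)
The largest magnitude belongs to Wnt1.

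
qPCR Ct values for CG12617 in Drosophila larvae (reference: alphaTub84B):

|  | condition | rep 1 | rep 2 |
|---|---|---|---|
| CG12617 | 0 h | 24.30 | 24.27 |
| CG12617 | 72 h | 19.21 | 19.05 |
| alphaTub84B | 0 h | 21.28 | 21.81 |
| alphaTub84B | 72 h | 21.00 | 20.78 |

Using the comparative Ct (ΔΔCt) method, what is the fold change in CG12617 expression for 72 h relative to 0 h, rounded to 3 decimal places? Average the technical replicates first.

Mean Ct: CG12617 0 h 24.285; CG12617 72 h 19.130; alphaTub84B 0 h 21.545; alphaTub84B 72 h 20.890
ΔCt(0 h) = 24.285 − 21.545 = 2.740
ΔCt(72 h) = 19.130 − 20.890 = -1.760
ΔΔCt = -1.760 − 2.740 = -4.500
Fold change = 2^(−(-4.500)) = 2^4.500 = 22.6274

22.627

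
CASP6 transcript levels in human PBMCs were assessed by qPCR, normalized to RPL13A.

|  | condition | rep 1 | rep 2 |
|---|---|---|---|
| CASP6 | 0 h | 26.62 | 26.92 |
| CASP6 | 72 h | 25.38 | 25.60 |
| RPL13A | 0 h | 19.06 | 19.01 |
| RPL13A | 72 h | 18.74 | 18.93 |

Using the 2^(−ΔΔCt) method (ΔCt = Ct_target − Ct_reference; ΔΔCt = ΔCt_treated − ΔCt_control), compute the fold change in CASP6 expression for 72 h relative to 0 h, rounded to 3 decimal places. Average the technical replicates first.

2.114

Mean Ct: CASP6 0 h 26.770; CASP6 72 h 25.490; RPL13A 0 h 19.035; RPL13A 72 h 18.835
ΔCt(0 h) = 26.770 − 19.035 = 7.735
ΔCt(72 h) = 25.490 − 18.835 = 6.655
ΔΔCt = 6.655 − 7.735 = -1.080
Fold change = 2^(−(-1.080)) = 2^1.080 = 2.1140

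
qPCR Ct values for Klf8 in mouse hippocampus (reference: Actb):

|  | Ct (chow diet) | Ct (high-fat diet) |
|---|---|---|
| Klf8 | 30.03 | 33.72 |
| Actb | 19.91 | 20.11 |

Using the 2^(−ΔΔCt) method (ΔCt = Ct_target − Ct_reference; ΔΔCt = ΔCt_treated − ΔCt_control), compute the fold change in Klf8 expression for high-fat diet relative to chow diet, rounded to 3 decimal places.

ΔCt(chow diet) = 30.030 − 19.910 = 10.120
ΔCt(high-fat diet) = 33.720 − 20.110 = 13.610
ΔΔCt = 13.610 − 10.120 = 3.490
Fold change = 2^(−3.490) = 0.0890

0.089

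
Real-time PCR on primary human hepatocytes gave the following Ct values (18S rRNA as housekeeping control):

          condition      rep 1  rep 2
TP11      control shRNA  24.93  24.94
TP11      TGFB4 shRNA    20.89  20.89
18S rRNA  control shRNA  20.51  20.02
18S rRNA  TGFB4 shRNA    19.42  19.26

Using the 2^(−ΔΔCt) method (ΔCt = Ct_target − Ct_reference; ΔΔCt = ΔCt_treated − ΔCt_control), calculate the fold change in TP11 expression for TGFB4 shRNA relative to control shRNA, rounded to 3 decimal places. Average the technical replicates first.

8.694

Mean Ct: TP11 control shRNA 24.935; TP11 TGFB4 shRNA 20.890; 18S rRNA control shRNA 20.265; 18S rRNA TGFB4 shRNA 19.340
ΔCt(control shRNA) = 24.935 − 20.265 = 4.670
ΔCt(TGFB4 shRNA) = 20.890 − 19.340 = 1.550
ΔΔCt = 1.550 − 4.670 = -3.120
Fold change = 2^(−(-3.120)) = 2^3.120 = 8.6939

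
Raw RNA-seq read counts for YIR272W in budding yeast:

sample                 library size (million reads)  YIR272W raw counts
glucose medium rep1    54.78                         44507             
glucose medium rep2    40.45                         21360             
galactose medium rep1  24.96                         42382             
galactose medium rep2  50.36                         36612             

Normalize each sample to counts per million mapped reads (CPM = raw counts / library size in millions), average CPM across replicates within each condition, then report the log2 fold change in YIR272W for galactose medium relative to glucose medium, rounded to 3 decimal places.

0.855

CPM(glucose medium rep1) = 44507 / 54.78 = 812.4681
CPM(glucose medium rep2) = 21360 / 40.45 = 528.0593
CPM(galactose medium rep1) = 42382 / 24.96 = 1697.9968
CPM(galactose medium rep2) = 36612 / 50.36 = 727.0056
mean CPM(glucose medium) = 670.2637; mean CPM(galactose medium) = 1212.5012
Fold change = 1212.5012 / 670.2637 = 1.80899
log2(1.80899) = 0.8552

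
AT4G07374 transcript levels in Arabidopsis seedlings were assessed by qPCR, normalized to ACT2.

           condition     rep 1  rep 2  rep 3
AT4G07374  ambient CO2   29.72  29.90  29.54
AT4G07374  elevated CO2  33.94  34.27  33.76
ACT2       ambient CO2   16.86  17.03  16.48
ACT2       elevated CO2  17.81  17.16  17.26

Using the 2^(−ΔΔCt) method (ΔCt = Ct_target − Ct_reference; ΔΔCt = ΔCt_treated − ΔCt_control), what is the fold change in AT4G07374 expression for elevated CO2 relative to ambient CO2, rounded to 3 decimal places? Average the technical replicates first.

Mean Ct: AT4G07374 ambient CO2 29.720; AT4G07374 elevated CO2 33.990; ACT2 ambient CO2 16.790; ACT2 elevated CO2 17.410
ΔCt(ambient CO2) = 29.720 − 16.790 = 12.930
ΔCt(elevated CO2) = 33.990 − 17.410 = 16.580
ΔΔCt = 16.580 − 12.930 = 3.650
Fold change = 2^(−3.650) = 0.0797

0.080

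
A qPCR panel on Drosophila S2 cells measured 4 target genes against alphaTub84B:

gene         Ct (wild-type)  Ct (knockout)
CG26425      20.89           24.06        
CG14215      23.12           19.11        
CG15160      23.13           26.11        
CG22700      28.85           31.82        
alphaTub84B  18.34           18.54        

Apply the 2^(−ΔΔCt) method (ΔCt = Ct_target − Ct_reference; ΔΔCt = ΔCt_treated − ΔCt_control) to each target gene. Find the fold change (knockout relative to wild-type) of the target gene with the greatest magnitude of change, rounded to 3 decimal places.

18.507

CG26425: ΔΔCt = (24.06−18.54) − (20.89−18.34) = 5.52 − 2.55 = 2.97; fold change = 2^-2.97 = 0.128
CG14215: ΔΔCt = (19.11−18.54) − (23.12−18.34) = 0.57 − 4.78 = -4.21; fold change = 2^4.21 = 18.507
CG15160: ΔΔCt = (26.11−18.54) − (23.13−18.34) = 7.57 − 4.79 = 2.78; fold change = 2^-2.78 = 0.146
CG22700: ΔΔCt = (31.82−18.54) − (28.85−18.34) = 13.28 − 10.51 = 2.77; fold change = 2^-2.77 = 0.147
CG14215 has the largest |ΔΔCt| = 4.21.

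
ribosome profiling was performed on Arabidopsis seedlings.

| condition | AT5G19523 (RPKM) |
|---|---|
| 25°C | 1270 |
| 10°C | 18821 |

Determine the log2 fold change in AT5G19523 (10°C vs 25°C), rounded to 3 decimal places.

3.889

Fold change = 18821 / 1270 = 14.8197
log2(14.8197) = 3.8894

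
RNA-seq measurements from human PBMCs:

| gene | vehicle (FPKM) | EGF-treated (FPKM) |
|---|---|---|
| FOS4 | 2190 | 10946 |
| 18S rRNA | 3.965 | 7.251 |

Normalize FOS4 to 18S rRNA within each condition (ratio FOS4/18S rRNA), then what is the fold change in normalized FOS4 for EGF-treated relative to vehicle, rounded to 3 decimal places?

2.733

FOS4/18S rRNA (vehicle) = 2190 / 3.965 = 552.33
FOS4/18S rRNA (EGF-treated) = 10946 / 7.251 = 1509.6
Fold change = 1509.6 / 552.33 = 2.7331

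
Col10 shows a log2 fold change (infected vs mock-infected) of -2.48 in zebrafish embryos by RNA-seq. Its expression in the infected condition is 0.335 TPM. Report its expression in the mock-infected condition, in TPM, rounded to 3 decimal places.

1.869

Fold change = 2^(-2.48) = 0.1792
mock-infected expression = 0.335 / 0.1792 = 1.869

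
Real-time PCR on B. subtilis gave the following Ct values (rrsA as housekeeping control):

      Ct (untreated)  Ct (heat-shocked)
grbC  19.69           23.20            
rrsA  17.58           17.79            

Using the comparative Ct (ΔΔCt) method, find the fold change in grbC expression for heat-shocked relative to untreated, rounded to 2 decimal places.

ΔCt(untreated) = 19.690 − 17.580 = 2.110
ΔCt(heat-shocked) = 23.200 − 17.790 = 5.410
ΔΔCt = 5.410 − 2.110 = 3.300
Fold change = 2^(−3.300) = 0.102

0.10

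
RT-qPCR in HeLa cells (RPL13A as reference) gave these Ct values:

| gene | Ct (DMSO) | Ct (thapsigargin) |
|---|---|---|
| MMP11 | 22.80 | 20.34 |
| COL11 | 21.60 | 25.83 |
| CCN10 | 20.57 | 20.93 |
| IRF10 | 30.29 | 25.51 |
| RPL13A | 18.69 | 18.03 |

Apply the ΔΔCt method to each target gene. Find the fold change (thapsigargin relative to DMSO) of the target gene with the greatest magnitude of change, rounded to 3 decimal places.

0.034

MMP11: ΔΔCt = (20.34−18.03) − (22.80−18.69) = 2.31 − 4.11 = -1.80; fold change = 2^1.80 = 3.482
COL11: ΔΔCt = (25.83−18.03) − (21.60−18.69) = 7.80 − 2.91 = 4.89; fold change = 2^-4.89 = 0.034
CCN10: ΔΔCt = (20.93−18.03) − (20.57−18.69) = 2.90 − 1.88 = 1.02; fold change = 2^-1.02 = 0.493
IRF10: ΔΔCt = (25.51−18.03) − (30.29−18.69) = 7.48 − 11.60 = -4.12; fold change = 2^4.12 = 17.388
COL11 has the largest |ΔΔCt| = 4.89.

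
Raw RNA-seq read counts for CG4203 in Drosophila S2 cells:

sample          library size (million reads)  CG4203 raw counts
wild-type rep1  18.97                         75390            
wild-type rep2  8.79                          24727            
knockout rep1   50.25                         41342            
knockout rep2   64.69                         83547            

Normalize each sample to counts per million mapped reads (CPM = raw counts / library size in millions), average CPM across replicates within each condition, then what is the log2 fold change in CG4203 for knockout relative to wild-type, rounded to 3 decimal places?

CPM(wild-type rep1) = 75390 / 18.97 = 3974.1697
CPM(wild-type rep2) = 24727 / 8.79 = 2813.0830
CPM(knockout rep1) = 41342 / 50.25 = 822.7264
CPM(knockout rep2) = 83547 / 64.69 = 1291.4979
mean CPM(wild-type) = 3393.6264; mean CPM(knockout) = 1057.1121
Fold change = 1057.1121 / 3393.6264 = 0.31150
log2(0.31150) = -1.6827

-1.683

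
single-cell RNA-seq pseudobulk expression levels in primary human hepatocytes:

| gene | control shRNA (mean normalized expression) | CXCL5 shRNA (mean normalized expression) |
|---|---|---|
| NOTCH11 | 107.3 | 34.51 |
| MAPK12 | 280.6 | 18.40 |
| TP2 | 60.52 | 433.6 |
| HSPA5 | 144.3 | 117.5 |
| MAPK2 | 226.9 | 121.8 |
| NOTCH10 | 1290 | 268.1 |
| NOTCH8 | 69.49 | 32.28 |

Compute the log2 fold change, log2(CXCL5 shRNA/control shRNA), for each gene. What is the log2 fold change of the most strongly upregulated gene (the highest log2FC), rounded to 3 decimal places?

log2(34.51/107.3) = -1.637  (NOTCH11)
log2(18.40/280.6) = -3.931  (MAPK12)
log2(433.6/60.52) = 2.841  (TP2)
log2(117.5/144.3) = -0.296  (HSPA5)
log2(121.8/226.9) = -0.898  (MAPK2)
log2(268.1/1290) = -2.267  (NOTCH10)
log2(32.28/69.49) = -1.106  (NOTCH8)
TP2 is most strongly upregulated.

2.841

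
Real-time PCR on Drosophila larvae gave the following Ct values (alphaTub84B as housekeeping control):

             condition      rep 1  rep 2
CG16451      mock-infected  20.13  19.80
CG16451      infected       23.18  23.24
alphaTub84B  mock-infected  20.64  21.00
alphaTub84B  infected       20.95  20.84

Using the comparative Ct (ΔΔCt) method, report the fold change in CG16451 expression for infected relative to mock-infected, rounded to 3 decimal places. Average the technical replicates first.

Mean Ct: CG16451 mock-infected 19.965; CG16451 infected 23.210; alphaTub84B mock-infected 20.820; alphaTub84B infected 20.895
ΔCt(mock-infected) = 19.965 − 20.820 = -0.855
ΔCt(infected) = 23.210 − 20.895 = 2.315
ΔΔCt = 2.315 − (-0.855) = 3.170
Fold change = 2^(−3.170) = 0.1111

0.111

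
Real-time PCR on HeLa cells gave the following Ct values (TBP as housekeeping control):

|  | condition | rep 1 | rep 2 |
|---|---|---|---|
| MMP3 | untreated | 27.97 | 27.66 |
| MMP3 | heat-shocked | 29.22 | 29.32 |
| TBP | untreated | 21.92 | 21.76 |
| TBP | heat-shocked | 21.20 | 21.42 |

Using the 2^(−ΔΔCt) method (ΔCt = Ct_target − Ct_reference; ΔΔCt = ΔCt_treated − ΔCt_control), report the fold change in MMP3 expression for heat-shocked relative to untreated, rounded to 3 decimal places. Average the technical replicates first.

0.253

Mean Ct: MMP3 untreated 27.815; MMP3 heat-shocked 29.270; TBP untreated 21.840; TBP heat-shocked 21.310
ΔCt(untreated) = 27.815 − 21.840 = 5.975
ΔCt(heat-shocked) = 29.270 − 21.310 = 7.960
ΔΔCt = 7.960 − 5.975 = 1.985
Fold change = 2^(−1.985) = 0.2526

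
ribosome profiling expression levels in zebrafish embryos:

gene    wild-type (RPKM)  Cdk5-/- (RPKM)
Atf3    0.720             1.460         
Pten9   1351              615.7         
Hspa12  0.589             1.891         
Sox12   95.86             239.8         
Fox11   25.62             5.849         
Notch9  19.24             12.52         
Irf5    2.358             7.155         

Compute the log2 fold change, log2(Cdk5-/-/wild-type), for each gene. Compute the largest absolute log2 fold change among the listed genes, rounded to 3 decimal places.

log2(1.460/0.720) = 1.020  (Atf3)
log2(615.7/1351) = -1.134  (Pten9)
log2(1.891/0.589) = 1.683  (Hspa12)
log2(239.8/95.86) = 1.323  (Sox12)
log2(5.849/25.62) = -2.131  (Fox11)
log2(12.52/19.24) = -0.620  (Notch9)
log2(7.155/2.358) = 1.601  (Irf5)
The largest magnitude belongs to Fox11.

2.131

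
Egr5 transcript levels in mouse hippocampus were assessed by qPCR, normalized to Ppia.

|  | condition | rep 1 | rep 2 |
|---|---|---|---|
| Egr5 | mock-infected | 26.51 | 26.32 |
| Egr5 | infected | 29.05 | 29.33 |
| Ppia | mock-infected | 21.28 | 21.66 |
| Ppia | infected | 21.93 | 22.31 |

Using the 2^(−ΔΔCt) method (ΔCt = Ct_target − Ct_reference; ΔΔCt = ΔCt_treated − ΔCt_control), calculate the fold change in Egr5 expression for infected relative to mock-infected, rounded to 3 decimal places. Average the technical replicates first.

0.229

Mean Ct: Egr5 mock-infected 26.415; Egr5 infected 29.190; Ppia mock-infected 21.470; Ppia infected 22.120
ΔCt(mock-infected) = 26.415 − 21.470 = 4.945
ΔCt(infected) = 29.190 − 22.120 = 7.070
ΔΔCt = 7.070 − 4.945 = 2.125
Fold change = 2^(−2.125) = 0.2293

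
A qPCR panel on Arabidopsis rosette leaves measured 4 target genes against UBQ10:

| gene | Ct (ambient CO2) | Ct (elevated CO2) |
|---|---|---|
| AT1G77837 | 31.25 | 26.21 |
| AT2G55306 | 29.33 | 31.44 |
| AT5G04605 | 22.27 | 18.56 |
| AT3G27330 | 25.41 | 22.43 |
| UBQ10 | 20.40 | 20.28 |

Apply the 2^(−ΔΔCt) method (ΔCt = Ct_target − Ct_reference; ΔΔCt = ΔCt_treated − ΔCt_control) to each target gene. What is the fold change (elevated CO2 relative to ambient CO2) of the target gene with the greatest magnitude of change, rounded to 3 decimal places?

AT1G77837: ΔΔCt = (26.21−20.28) − (31.25−20.40) = 5.93 − 10.85 = -4.92; fold change = 2^4.92 = 30.274
AT2G55306: ΔΔCt = (31.44−20.28) − (29.33−20.40) = 11.16 − 8.93 = 2.23; fold change = 2^-2.23 = 0.213
AT5G04605: ΔΔCt = (18.56−20.28) − (22.27−20.40) = -1.72 − 1.87 = -3.59; fold change = 2^3.59 = 12.042
AT3G27330: ΔΔCt = (22.43−20.28) − (25.41−20.40) = 2.15 − 5.01 = -2.86; fold change = 2^2.86 = 7.260
AT1G77837 has the largest |ΔΔCt| = 4.92.

30.274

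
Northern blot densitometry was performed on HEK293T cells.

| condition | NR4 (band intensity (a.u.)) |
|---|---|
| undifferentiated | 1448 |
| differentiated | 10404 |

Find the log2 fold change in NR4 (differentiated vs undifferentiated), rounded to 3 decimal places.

Fold change = 10404 / 1448 = 7.1851
log2(7.1851) = 2.8450

2.845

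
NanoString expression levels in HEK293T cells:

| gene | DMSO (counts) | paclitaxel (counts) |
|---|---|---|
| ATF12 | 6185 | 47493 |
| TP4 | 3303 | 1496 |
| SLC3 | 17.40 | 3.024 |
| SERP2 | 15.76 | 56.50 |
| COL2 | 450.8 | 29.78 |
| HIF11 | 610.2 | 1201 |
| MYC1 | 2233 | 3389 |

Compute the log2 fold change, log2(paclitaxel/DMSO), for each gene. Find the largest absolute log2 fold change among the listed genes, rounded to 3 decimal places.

log2(47493/6185) = 2.941  (ATF12)
log2(1496/3303) = -1.143  (TP4)
log2(3.024/17.40) = -2.525  (SLC3)
log2(56.50/15.76) = 1.842  (SERP2)
log2(29.78/450.8) = -3.920  (COL2)
log2(1201/610.2) = 0.977  (HIF11)
log2(3389/2233) = 0.602  (MYC1)
The largest magnitude belongs to COL2.

3.920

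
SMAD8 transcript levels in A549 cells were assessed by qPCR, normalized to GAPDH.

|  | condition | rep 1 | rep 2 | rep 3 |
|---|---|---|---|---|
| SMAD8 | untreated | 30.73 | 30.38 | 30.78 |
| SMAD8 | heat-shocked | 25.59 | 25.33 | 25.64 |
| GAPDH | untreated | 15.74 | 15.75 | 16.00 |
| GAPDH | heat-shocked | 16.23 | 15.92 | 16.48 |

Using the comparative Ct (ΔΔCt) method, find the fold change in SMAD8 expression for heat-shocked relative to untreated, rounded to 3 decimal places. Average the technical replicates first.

44.942

Mean Ct: SMAD8 untreated 30.630; SMAD8 heat-shocked 25.520; GAPDH untreated 15.830; GAPDH heat-shocked 16.210
ΔCt(untreated) = 30.630 − 15.830 = 14.800
ΔCt(heat-shocked) = 25.520 − 16.210 = 9.310
ΔΔCt = 9.310 − 14.800 = -5.490
Fold change = 2^(−(-5.490)) = 2^5.490 = 44.9422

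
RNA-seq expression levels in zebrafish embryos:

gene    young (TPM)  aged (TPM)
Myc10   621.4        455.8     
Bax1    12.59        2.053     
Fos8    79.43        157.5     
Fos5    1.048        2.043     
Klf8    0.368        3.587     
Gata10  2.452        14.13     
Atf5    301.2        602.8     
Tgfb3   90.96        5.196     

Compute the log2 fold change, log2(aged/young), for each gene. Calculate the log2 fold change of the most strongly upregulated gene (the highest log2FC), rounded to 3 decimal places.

3.285

log2(455.8/621.4) = -0.447  (Myc10)
log2(2.053/12.59) = -2.616  (Bax1)
log2(157.5/79.43) = 0.988  (Fos8)
log2(2.043/1.048) = 0.963  (Fos5)
log2(3.587/0.368) = 3.285  (Klf8)
log2(14.13/2.452) = 2.527  (Gata10)
log2(602.8/301.2) = 1.001  (Atf5)
log2(5.196/90.96) = -4.130  (Tgfb3)
Klf8 is most strongly upregulated.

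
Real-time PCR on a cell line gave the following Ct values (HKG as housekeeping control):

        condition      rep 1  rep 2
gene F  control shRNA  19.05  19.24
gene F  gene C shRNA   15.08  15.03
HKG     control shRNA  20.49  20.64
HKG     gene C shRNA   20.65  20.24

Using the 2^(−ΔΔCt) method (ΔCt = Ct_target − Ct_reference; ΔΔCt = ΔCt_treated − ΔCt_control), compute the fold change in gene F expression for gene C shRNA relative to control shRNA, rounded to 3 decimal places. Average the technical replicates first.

15.671

Mean Ct: gene F control shRNA 19.145; gene F gene C shRNA 15.055; HKG control shRNA 20.565; HKG gene C shRNA 20.445
ΔCt(control shRNA) = 19.145 − 20.565 = -1.420
ΔCt(gene C shRNA) = 15.055 − 20.445 = -5.390
ΔΔCt = -5.390 − (-1.420) = -3.970
Fold change = 2^(−(-3.970)) = 2^3.970 = 15.6707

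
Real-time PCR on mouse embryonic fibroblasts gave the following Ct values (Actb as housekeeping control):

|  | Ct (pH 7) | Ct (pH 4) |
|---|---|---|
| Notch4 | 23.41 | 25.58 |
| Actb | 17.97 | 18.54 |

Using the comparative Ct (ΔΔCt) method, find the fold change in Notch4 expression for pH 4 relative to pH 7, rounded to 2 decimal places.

0.33

ΔCt(pH 7) = 23.410 − 17.970 = 5.440
ΔCt(pH 4) = 25.580 − 18.540 = 7.040
ΔΔCt = 7.040 − 5.440 = 1.600
Fold change = 2^(−1.600) = 0.330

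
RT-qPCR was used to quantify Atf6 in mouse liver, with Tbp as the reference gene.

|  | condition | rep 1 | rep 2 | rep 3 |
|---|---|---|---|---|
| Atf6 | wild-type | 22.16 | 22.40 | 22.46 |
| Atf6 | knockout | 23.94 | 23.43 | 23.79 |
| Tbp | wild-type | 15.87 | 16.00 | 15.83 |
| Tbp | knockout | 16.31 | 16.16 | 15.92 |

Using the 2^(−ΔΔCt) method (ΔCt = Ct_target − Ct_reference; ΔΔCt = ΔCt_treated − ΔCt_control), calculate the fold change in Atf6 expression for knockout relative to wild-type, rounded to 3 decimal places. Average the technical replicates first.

0.451

Mean Ct: Atf6 wild-type 22.340; Atf6 knockout 23.720; Tbp wild-type 15.900; Tbp knockout 16.130
ΔCt(wild-type) = 22.340 − 15.900 = 6.440
ΔCt(knockout) = 23.720 − 16.130 = 7.590
ΔΔCt = 7.590 − 6.440 = 1.150
Fold change = 2^(−1.150) = 0.4506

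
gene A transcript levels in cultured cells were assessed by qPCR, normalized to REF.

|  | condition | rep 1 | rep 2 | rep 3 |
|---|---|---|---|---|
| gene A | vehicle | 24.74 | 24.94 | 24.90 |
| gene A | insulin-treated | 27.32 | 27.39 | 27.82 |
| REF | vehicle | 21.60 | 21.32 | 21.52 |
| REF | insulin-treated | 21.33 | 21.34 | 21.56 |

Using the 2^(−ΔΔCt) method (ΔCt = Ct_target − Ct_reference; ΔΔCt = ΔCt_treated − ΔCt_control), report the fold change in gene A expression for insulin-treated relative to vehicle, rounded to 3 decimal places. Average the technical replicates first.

0.152

Mean Ct: gene A vehicle 24.860; gene A insulin-treated 27.510; REF vehicle 21.480; REF insulin-treated 21.410
ΔCt(vehicle) = 24.860 − 21.480 = 3.380
ΔCt(insulin-treated) = 27.510 − 21.410 = 6.100
ΔΔCt = 6.100 − 3.380 = 2.720
Fold change = 2^(−2.720) = 0.1518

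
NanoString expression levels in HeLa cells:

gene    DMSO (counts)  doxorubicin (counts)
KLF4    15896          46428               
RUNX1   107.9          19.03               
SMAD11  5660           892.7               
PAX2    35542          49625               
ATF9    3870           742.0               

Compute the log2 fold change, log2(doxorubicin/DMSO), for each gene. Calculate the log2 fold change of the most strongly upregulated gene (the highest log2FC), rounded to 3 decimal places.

log2(46428/15896) = 1.546  (KLF4)
log2(19.03/107.9) = -2.503  (RUNX1)
log2(892.7/5660) = -2.665  (SMAD11)
log2(49625/35542) = 0.482  (PAX2)
log2(742.0/3870) = -2.383  (ATF9)
KLF4 is most strongly upregulated.

1.546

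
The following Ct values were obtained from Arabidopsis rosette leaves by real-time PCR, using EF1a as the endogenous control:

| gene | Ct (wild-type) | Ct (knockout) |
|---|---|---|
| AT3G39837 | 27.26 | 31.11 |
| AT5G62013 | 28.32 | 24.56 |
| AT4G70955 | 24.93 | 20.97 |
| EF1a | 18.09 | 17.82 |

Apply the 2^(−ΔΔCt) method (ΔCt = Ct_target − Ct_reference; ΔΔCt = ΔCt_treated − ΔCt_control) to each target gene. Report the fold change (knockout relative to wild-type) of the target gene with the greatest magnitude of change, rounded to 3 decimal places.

0.058

AT3G39837: ΔΔCt = (31.11−17.82) − (27.26−18.09) = 13.29 − 9.17 = 4.12; fold change = 2^-4.12 = 0.058
AT5G62013: ΔΔCt = (24.56−17.82) − (28.32−18.09) = 6.74 − 10.23 = -3.49; fold change = 2^3.49 = 11.236
AT4G70955: ΔΔCt = (20.97−17.82) − (24.93−18.09) = 3.15 − 6.84 = -3.69; fold change = 2^3.69 = 12.906
AT3G39837 has the largest |ΔΔCt| = 4.12.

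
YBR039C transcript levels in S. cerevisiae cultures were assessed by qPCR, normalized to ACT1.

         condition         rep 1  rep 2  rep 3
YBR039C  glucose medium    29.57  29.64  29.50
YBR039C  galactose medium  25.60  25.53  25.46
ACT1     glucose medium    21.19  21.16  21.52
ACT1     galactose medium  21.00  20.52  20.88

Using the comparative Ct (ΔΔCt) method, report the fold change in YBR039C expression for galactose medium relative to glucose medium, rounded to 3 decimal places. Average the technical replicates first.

11.713

Mean Ct: YBR039C glucose medium 29.570; YBR039C galactose medium 25.530; ACT1 glucose medium 21.290; ACT1 galactose medium 20.800
ΔCt(glucose medium) = 29.570 − 21.290 = 8.280
ΔCt(galactose medium) = 25.530 − 20.800 = 4.730
ΔΔCt = 4.730 − 8.280 = -3.550
Fold change = 2^(−(-3.550)) = 2^3.550 = 11.7127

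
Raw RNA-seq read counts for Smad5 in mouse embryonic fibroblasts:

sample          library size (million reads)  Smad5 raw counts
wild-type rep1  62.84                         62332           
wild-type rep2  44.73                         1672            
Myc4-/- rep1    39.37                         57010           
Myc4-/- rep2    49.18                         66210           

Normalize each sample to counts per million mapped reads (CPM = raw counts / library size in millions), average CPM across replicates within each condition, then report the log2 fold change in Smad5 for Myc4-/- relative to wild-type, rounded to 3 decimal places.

CPM(wild-type rep1) = 62332 / 62.84 = 991.9160
CPM(wild-type rep2) = 1672 / 44.73 = 37.3798
CPM(Myc4-/- rep1) = 57010 / 39.37 = 1448.0569
CPM(Myc4-/- rep2) = 66210 / 49.18 = 1346.2790
mean CPM(wild-type) = 514.6479; mean CPM(Myc4-/-) = 1397.1679
Fold change = 1397.1679 / 514.6479 = 2.71480
log2(2.71480) = 1.4408

1.441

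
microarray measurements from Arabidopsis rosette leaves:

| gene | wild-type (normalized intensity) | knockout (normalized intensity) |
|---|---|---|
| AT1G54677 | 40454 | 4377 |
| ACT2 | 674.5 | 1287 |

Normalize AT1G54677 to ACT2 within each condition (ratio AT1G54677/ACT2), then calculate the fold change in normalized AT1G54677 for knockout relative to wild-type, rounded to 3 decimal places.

AT1G54677/ACT2 (wild-type) = 40454 / 674.5 = 59.976
AT1G54677/ACT2 (knockout) = 4377 / 1287 = 3.4009
Fold change = 3.4009 / 59.976 = 0.0567

0.057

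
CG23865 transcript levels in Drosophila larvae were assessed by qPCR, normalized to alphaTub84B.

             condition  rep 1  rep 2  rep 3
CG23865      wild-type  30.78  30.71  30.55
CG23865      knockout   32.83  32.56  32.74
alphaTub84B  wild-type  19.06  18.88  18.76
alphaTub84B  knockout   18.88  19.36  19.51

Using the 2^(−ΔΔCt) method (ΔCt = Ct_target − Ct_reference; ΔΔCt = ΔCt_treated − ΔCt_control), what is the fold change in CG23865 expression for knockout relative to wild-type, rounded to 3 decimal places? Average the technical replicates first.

0.312

Mean Ct: CG23865 wild-type 30.680; CG23865 knockout 32.710; alphaTub84B wild-type 18.900; alphaTub84B knockout 19.250
ΔCt(wild-type) = 30.680 − 18.900 = 11.780
ΔCt(knockout) = 32.710 − 19.250 = 13.460
ΔΔCt = 13.460 − 11.780 = 1.680
Fold change = 2^(−1.680) = 0.3121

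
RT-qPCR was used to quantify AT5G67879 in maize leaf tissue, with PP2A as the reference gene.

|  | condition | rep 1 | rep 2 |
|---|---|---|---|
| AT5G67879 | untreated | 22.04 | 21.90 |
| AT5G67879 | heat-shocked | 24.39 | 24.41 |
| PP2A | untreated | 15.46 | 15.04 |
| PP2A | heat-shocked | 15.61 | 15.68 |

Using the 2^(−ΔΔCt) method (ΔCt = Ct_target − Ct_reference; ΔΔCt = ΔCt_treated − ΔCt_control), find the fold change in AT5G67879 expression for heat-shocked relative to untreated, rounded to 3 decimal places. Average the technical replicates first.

0.244

Mean Ct: AT5G67879 untreated 21.970; AT5G67879 heat-shocked 24.400; PP2A untreated 15.250; PP2A heat-shocked 15.645
ΔCt(untreated) = 21.970 − 15.250 = 6.720
ΔCt(heat-shocked) = 24.400 − 15.645 = 8.755
ΔΔCt = 8.755 − 6.720 = 2.035
Fold change = 2^(−2.035) = 0.2440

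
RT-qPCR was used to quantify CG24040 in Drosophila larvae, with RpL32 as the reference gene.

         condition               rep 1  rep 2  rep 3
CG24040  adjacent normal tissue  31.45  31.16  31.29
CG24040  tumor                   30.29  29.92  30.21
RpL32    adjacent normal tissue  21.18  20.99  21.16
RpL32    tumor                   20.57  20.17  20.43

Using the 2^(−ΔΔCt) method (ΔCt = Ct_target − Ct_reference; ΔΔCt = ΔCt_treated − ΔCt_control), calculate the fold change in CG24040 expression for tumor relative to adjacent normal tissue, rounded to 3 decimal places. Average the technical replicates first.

Mean Ct: CG24040 adjacent normal tissue 31.300; CG24040 tumor 30.140; RpL32 adjacent normal tissue 21.110; RpL32 tumor 20.390
ΔCt(adjacent normal tissue) = 31.300 − 21.110 = 10.190
ΔCt(tumor) = 30.140 − 20.390 = 9.750
ΔΔCt = 9.750 − 10.190 = -0.440
Fold change = 2^(−(-0.440)) = 2^0.440 = 1.3566

1.357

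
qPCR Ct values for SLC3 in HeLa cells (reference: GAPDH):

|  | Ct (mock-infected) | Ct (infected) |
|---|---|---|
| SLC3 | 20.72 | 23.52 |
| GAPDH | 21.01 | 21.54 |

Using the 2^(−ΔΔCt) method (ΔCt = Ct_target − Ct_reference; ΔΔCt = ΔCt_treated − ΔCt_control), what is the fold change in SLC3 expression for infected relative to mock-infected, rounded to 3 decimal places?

0.207

ΔCt(mock-infected) = 20.720 − 21.010 = -0.290
ΔCt(infected) = 23.520 − 21.540 = 1.980
ΔΔCt = 1.980 − (-0.290) = 2.270
Fold change = 2^(−2.270) = 0.2073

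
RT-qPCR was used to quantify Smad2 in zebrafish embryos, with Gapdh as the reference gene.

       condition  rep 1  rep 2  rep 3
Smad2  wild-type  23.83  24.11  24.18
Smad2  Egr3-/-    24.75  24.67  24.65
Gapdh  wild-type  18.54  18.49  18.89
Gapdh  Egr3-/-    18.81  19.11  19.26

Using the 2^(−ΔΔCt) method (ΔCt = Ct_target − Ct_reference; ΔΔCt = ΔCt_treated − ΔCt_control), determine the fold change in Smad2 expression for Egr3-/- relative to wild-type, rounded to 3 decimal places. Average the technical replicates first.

0.853

Mean Ct: Smad2 wild-type 24.040; Smad2 Egr3-/- 24.690; Gapdh wild-type 18.640; Gapdh Egr3-/- 19.060
ΔCt(wild-type) = 24.040 − 18.640 = 5.400
ΔCt(Egr3-/-) = 24.690 − 19.060 = 5.630
ΔΔCt = 5.630 − 5.400 = 0.230
Fold change = 2^(−0.230) = 0.8526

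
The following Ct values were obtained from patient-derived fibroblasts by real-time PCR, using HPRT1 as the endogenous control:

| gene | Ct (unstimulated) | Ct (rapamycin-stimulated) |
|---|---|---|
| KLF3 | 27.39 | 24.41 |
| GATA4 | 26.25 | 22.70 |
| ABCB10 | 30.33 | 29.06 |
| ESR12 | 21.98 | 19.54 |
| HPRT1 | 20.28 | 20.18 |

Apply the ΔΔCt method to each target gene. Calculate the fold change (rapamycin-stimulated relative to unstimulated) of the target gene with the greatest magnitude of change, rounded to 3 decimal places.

KLF3: ΔΔCt = (24.41−20.18) − (27.39−20.28) = 4.23 − 7.11 = -2.88; fold change = 2^2.88 = 7.362
GATA4: ΔΔCt = (22.70−20.18) − (26.25−20.28) = 2.52 − 5.97 = -3.45; fold change = 2^3.45 = 10.928
ABCB10: ΔΔCt = (29.06−20.18) − (30.33−20.28) = 8.88 − 10.05 = -1.17; fold change = 2^1.17 = 2.250
ESR12: ΔΔCt = (19.54−20.18) − (21.98−20.28) = -0.64 − 1.70 = -2.34; fold change = 2^2.34 = 5.063
GATA4 has the largest |ΔΔCt| = 3.45.

10.928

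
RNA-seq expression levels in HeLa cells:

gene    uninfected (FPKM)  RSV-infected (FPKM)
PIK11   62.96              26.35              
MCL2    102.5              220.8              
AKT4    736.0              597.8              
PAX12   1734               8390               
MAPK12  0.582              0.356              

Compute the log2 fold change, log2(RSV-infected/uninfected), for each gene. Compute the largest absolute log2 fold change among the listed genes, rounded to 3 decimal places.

2.275

log2(26.35/62.96) = -1.257  (PIK11)
log2(220.8/102.5) = 1.107  (MCL2)
log2(597.8/736.0) = -0.300  (AKT4)
log2(8390/1734) = 2.275  (PAX12)
log2(0.356/0.582) = -0.709  (MAPK12)
The largest magnitude belongs to PAX12.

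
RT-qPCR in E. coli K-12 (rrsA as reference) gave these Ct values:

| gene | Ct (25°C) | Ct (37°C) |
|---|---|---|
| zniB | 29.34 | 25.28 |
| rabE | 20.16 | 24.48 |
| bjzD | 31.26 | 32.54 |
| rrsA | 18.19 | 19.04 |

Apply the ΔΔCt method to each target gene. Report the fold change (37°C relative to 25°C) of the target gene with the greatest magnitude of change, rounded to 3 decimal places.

30.065

zniB: ΔΔCt = (25.28−19.04) − (29.34−18.19) = 6.24 − 11.15 = -4.91; fold change = 2^4.91 = 30.065
rabE: ΔΔCt = (24.48−19.04) − (20.16−18.19) = 5.44 − 1.97 = 3.47; fold change = 2^-3.47 = 0.090
bjzD: ΔΔCt = (32.54−19.04) − (31.26−18.19) = 13.50 − 13.07 = 0.43; fold change = 2^-0.43 = 0.742
zniB has the largest |ΔΔCt| = 4.91.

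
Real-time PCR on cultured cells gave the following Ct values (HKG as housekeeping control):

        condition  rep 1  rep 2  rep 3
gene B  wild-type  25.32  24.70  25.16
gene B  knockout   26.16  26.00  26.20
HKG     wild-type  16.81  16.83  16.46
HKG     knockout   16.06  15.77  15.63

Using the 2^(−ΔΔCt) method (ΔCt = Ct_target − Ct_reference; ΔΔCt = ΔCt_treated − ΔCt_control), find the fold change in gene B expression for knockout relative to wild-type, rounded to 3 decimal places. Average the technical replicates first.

0.261

Mean Ct: gene B wild-type 25.060; gene B knockout 26.120; HKG wild-type 16.700; HKG knockout 15.820
ΔCt(wild-type) = 25.060 − 16.700 = 8.360
ΔCt(knockout) = 26.120 − 15.820 = 10.300
ΔΔCt = 10.300 − 8.360 = 1.940
Fold change = 2^(−1.940) = 0.2606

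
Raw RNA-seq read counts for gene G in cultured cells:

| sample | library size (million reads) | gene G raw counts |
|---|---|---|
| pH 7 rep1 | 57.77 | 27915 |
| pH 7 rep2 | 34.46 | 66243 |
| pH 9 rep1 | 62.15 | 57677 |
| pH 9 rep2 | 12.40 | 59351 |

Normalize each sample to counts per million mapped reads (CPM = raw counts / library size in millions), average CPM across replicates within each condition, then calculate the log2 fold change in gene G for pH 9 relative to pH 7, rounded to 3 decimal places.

1.248

CPM(pH 7 rep1) = 27915 / 57.77 = 483.2093
CPM(pH 7 rep2) = 66243 / 34.46 = 1922.3157
CPM(pH 9 rep1) = 57677 / 62.15 = 928.0290
CPM(pH 9 rep2) = 59351 / 12.40 = 4786.3710
mean CPM(pH 7) = 1202.7625; mean CPM(pH 9) = 2857.2000
Fold change = 2857.2000 / 1202.7625 = 2.37553
log2(2.37553) = 1.2483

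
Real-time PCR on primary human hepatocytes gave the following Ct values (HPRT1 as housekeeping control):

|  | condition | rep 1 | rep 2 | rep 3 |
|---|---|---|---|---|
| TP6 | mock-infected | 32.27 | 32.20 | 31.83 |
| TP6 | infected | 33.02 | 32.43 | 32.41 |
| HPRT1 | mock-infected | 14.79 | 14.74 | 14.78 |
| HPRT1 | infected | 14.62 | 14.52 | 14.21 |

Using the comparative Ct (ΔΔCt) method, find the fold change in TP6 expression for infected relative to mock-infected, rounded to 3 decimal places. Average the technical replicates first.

Mean Ct: TP6 mock-infected 32.100; TP6 infected 32.620; HPRT1 mock-infected 14.770; HPRT1 infected 14.450
ΔCt(mock-infected) = 32.100 − 14.770 = 17.330
ΔCt(infected) = 32.620 − 14.450 = 18.170
ΔΔCt = 18.170 − 17.330 = 0.840
Fold change = 2^(−0.840) = 0.5586

0.559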